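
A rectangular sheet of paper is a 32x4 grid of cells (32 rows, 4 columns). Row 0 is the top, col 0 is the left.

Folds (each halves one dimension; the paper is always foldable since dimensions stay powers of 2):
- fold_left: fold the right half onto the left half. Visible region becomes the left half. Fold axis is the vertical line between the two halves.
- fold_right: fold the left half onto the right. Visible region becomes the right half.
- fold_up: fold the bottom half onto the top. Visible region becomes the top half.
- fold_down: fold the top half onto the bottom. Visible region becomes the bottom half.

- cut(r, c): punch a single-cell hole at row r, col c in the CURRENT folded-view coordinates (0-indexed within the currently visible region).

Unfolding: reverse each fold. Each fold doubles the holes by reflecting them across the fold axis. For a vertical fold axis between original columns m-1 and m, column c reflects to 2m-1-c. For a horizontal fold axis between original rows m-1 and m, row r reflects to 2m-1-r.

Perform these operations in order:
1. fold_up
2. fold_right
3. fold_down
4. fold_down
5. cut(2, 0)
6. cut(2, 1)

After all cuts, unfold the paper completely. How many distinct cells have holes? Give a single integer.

Op 1 fold_up: fold axis h@16; visible region now rows[0,16) x cols[0,4) = 16x4
Op 2 fold_right: fold axis v@2; visible region now rows[0,16) x cols[2,4) = 16x2
Op 3 fold_down: fold axis h@8; visible region now rows[8,16) x cols[2,4) = 8x2
Op 4 fold_down: fold axis h@12; visible region now rows[12,16) x cols[2,4) = 4x2
Op 5 cut(2, 0): punch at orig (14,2); cuts so far [(14, 2)]; region rows[12,16) x cols[2,4) = 4x2
Op 6 cut(2, 1): punch at orig (14,3); cuts so far [(14, 2), (14, 3)]; region rows[12,16) x cols[2,4) = 4x2
Unfold 1 (reflect across h@12): 4 holes -> [(9, 2), (9, 3), (14, 2), (14, 3)]
Unfold 2 (reflect across h@8): 8 holes -> [(1, 2), (1, 3), (6, 2), (6, 3), (9, 2), (9, 3), (14, 2), (14, 3)]
Unfold 3 (reflect across v@2): 16 holes -> [(1, 0), (1, 1), (1, 2), (1, 3), (6, 0), (6, 1), (6, 2), (6, 3), (9, 0), (9, 1), (9, 2), (9, 3), (14, 0), (14, 1), (14, 2), (14, 3)]
Unfold 4 (reflect across h@16): 32 holes -> [(1, 0), (1, 1), (1, 2), (1, 3), (6, 0), (6, 1), (6, 2), (6, 3), (9, 0), (9, 1), (9, 2), (9, 3), (14, 0), (14, 1), (14, 2), (14, 3), (17, 0), (17, 1), (17, 2), (17, 3), (22, 0), (22, 1), (22, 2), (22, 3), (25, 0), (25, 1), (25, 2), (25, 3), (30, 0), (30, 1), (30, 2), (30, 3)]

Answer: 32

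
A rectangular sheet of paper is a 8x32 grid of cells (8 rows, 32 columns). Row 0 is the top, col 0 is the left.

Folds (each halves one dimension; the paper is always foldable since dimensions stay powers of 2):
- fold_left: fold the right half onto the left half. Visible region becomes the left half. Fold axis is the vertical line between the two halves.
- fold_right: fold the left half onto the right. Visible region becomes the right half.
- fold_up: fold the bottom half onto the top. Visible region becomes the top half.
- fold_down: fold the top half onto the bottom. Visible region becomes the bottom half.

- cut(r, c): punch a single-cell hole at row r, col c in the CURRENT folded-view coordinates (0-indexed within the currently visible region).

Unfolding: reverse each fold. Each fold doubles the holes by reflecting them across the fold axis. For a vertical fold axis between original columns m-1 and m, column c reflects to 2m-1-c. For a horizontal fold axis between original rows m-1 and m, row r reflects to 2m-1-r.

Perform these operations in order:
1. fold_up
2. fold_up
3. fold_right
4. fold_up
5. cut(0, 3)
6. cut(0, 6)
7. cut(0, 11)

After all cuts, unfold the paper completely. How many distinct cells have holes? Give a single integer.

Answer: 48

Derivation:
Op 1 fold_up: fold axis h@4; visible region now rows[0,4) x cols[0,32) = 4x32
Op 2 fold_up: fold axis h@2; visible region now rows[0,2) x cols[0,32) = 2x32
Op 3 fold_right: fold axis v@16; visible region now rows[0,2) x cols[16,32) = 2x16
Op 4 fold_up: fold axis h@1; visible region now rows[0,1) x cols[16,32) = 1x16
Op 5 cut(0, 3): punch at orig (0,19); cuts so far [(0, 19)]; region rows[0,1) x cols[16,32) = 1x16
Op 6 cut(0, 6): punch at orig (0,22); cuts so far [(0, 19), (0, 22)]; region rows[0,1) x cols[16,32) = 1x16
Op 7 cut(0, 11): punch at orig (0,27); cuts so far [(0, 19), (0, 22), (0, 27)]; region rows[0,1) x cols[16,32) = 1x16
Unfold 1 (reflect across h@1): 6 holes -> [(0, 19), (0, 22), (0, 27), (1, 19), (1, 22), (1, 27)]
Unfold 2 (reflect across v@16): 12 holes -> [(0, 4), (0, 9), (0, 12), (0, 19), (0, 22), (0, 27), (1, 4), (1, 9), (1, 12), (1, 19), (1, 22), (1, 27)]
Unfold 3 (reflect across h@2): 24 holes -> [(0, 4), (0, 9), (0, 12), (0, 19), (0, 22), (0, 27), (1, 4), (1, 9), (1, 12), (1, 19), (1, 22), (1, 27), (2, 4), (2, 9), (2, 12), (2, 19), (2, 22), (2, 27), (3, 4), (3, 9), (3, 12), (3, 19), (3, 22), (3, 27)]
Unfold 4 (reflect across h@4): 48 holes -> [(0, 4), (0, 9), (0, 12), (0, 19), (0, 22), (0, 27), (1, 4), (1, 9), (1, 12), (1, 19), (1, 22), (1, 27), (2, 4), (2, 9), (2, 12), (2, 19), (2, 22), (2, 27), (3, 4), (3, 9), (3, 12), (3, 19), (3, 22), (3, 27), (4, 4), (4, 9), (4, 12), (4, 19), (4, 22), (4, 27), (5, 4), (5, 9), (5, 12), (5, 19), (5, 22), (5, 27), (6, 4), (6, 9), (6, 12), (6, 19), (6, 22), (6, 27), (7, 4), (7, 9), (7, 12), (7, 19), (7, 22), (7, 27)]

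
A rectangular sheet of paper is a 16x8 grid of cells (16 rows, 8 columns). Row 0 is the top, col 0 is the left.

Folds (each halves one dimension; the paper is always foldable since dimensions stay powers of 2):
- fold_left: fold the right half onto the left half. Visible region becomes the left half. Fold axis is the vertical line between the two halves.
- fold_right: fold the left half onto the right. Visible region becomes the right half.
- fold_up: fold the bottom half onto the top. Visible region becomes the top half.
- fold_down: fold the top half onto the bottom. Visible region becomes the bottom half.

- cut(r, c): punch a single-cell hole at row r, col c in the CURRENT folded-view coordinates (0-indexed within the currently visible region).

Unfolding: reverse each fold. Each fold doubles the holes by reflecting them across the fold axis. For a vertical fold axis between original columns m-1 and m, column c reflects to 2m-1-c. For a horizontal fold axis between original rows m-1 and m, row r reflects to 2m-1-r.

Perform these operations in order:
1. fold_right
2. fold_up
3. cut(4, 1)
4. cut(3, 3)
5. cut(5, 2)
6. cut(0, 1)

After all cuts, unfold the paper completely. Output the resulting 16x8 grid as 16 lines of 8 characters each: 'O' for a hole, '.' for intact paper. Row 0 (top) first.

Op 1 fold_right: fold axis v@4; visible region now rows[0,16) x cols[4,8) = 16x4
Op 2 fold_up: fold axis h@8; visible region now rows[0,8) x cols[4,8) = 8x4
Op 3 cut(4, 1): punch at orig (4,5); cuts so far [(4, 5)]; region rows[0,8) x cols[4,8) = 8x4
Op 4 cut(3, 3): punch at orig (3,7); cuts so far [(3, 7), (4, 5)]; region rows[0,8) x cols[4,8) = 8x4
Op 5 cut(5, 2): punch at orig (5,6); cuts so far [(3, 7), (4, 5), (5, 6)]; region rows[0,8) x cols[4,8) = 8x4
Op 6 cut(0, 1): punch at orig (0,5); cuts so far [(0, 5), (3, 7), (4, 5), (5, 6)]; region rows[0,8) x cols[4,8) = 8x4
Unfold 1 (reflect across h@8): 8 holes -> [(0, 5), (3, 7), (4, 5), (5, 6), (10, 6), (11, 5), (12, 7), (15, 5)]
Unfold 2 (reflect across v@4): 16 holes -> [(0, 2), (0, 5), (3, 0), (3, 7), (4, 2), (4, 5), (5, 1), (5, 6), (10, 1), (10, 6), (11, 2), (11, 5), (12, 0), (12, 7), (15, 2), (15, 5)]

Answer: ..O..O..
........
........
O......O
..O..O..
.O....O.
........
........
........
........
.O....O.
..O..O..
O......O
........
........
..O..O..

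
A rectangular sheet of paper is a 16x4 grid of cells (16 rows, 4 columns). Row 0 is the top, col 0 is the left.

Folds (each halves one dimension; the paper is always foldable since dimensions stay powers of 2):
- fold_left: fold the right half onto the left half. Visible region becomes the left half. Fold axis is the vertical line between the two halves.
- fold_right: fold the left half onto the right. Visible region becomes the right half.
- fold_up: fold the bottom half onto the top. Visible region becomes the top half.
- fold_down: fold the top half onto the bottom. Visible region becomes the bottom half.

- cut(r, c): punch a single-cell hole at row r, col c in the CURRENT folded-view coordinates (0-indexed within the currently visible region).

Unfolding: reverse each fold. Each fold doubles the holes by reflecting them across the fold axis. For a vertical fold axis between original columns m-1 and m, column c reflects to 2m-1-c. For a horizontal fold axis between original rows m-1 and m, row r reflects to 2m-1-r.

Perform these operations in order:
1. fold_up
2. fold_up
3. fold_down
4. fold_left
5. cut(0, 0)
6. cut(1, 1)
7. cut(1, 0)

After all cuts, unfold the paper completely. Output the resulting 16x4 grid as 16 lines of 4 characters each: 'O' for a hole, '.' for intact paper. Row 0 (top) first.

Op 1 fold_up: fold axis h@8; visible region now rows[0,8) x cols[0,4) = 8x4
Op 2 fold_up: fold axis h@4; visible region now rows[0,4) x cols[0,4) = 4x4
Op 3 fold_down: fold axis h@2; visible region now rows[2,4) x cols[0,4) = 2x4
Op 4 fold_left: fold axis v@2; visible region now rows[2,4) x cols[0,2) = 2x2
Op 5 cut(0, 0): punch at orig (2,0); cuts so far [(2, 0)]; region rows[2,4) x cols[0,2) = 2x2
Op 6 cut(1, 1): punch at orig (3,1); cuts so far [(2, 0), (3, 1)]; region rows[2,4) x cols[0,2) = 2x2
Op 7 cut(1, 0): punch at orig (3,0); cuts so far [(2, 0), (3, 0), (3, 1)]; region rows[2,4) x cols[0,2) = 2x2
Unfold 1 (reflect across v@2): 6 holes -> [(2, 0), (2, 3), (3, 0), (3, 1), (3, 2), (3, 3)]
Unfold 2 (reflect across h@2): 12 holes -> [(0, 0), (0, 1), (0, 2), (0, 3), (1, 0), (1, 3), (2, 0), (2, 3), (3, 0), (3, 1), (3, 2), (3, 3)]
Unfold 3 (reflect across h@4): 24 holes -> [(0, 0), (0, 1), (0, 2), (0, 3), (1, 0), (1, 3), (2, 0), (2, 3), (3, 0), (3, 1), (3, 2), (3, 3), (4, 0), (4, 1), (4, 2), (4, 3), (5, 0), (5, 3), (6, 0), (6, 3), (7, 0), (7, 1), (7, 2), (7, 3)]
Unfold 4 (reflect across h@8): 48 holes -> [(0, 0), (0, 1), (0, 2), (0, 3), (1, 0), (1, 3), (2, 0), (2, 3), (3, 0), (3, 1), (3, 2), (3, 3), (4, 0), (4, 1), (4, 2), (4, 3), (5, 0), (5, 3), (6, 0), (6, 3), (7, 0), (7, 1), (7, 2), (7, 3), (8, 0), (8, 1), (8, 2), (8, 3), (9, 0), (9, 3), (10, 0), (10, 3), (11, 0), (11, 1), (11, 2), (11, 3), (12, 0), (12, 1), (12, 2), (12, 3), (13, 0), (13, 3), (14, 0), (14, 3), (15, 0), (15, 1), (15, 2), (15, 3)]

Answer: OOOO
O..O
O..O
OOOO
OOOO
O..O
O..O
OOOO
OOOO
O..O
O..O
OOOO
OOOO
O..O
O..O
OOOO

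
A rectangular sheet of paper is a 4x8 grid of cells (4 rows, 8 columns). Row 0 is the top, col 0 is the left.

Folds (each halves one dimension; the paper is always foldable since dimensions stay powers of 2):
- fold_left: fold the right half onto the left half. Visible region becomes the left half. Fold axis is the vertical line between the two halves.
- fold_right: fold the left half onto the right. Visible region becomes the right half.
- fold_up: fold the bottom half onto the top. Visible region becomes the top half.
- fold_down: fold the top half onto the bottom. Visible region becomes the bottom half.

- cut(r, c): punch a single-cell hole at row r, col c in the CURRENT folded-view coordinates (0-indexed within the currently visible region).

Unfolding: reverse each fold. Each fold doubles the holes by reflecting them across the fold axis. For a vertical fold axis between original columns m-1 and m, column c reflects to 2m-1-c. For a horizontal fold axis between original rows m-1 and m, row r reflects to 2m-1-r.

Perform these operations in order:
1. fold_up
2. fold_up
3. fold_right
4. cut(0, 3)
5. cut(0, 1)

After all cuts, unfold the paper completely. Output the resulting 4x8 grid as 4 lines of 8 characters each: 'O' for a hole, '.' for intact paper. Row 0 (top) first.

Answer: O.O..O.O
O.O..O.O
O.O..O.O
O.O..O.O

Derivation:
Op 1 fold_up: fold axis h@2; visible region now rows[0,2) x cols[0,8) = 2x8
Op 2 fold_up: fold axis h@1; visible region now rows[0,1) x cols[0,8) = 1x8
Op 3 fold_right: fold axis v@4; visible region now rows[0,1) x cols[4,8) = 1x4
Op 4 cut(0, 3): punch at orig (0,7); cuts so far [(0, 7)]; region rows[0,1) x cols[4,8) = 1x4
Op 5 cut(0, 1): punch at orig (0,5); cuts so far [(0, 5), (0, 7)]; region rows[0,1) x cols[4,8) = 1x4
Unfold 1 (reflect across v@4): 4 holes -> [(0, 0), (0, 2), (0, 5), (0, 7)]
Unfold 2 (reflect across h@1): 8 holes -> [(0, 0), (0, 2), (0, 5), (0, 7), (1, 0), (1, 2), (1, 5), (1, 7)]
Unfold 3 (reflect across h@2): 16 holes -> [(0, 0), (0, 2), (0, 5), (0, 7), (1, 0), (1, 2), (1, 5), (1, 7), (2, 0), (2, 2), (2, 5), (2, 7), (3, 0), (3, 2), (3, 5), (3, 7)]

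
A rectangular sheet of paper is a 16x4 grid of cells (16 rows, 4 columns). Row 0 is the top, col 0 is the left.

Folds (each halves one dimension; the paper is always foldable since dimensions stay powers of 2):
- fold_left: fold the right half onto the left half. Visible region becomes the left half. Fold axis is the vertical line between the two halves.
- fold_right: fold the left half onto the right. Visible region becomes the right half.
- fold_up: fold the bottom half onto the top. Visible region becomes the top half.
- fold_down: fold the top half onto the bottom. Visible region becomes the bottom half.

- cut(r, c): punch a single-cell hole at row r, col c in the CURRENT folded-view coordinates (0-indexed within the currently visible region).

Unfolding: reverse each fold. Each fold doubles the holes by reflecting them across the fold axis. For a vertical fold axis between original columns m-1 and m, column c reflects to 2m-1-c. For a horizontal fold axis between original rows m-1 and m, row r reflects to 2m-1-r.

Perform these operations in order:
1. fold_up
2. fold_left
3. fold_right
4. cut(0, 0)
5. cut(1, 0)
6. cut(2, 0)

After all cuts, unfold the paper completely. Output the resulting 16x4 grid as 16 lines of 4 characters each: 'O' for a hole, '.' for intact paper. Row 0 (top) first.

Op 1 fold_up: fold axis h@8; visible region now rows[0,8) x cols[0,4) = 8x4
Op 2 fold_left: fold axis v@2; visible region now rows[0,8) x cols[0,2) = 8x2
Op 3 fold_right: fold axis v@1; visible region now rows[0,8) x cols[1,2) = 8x1
Op 4 cut(0, 0): punch at orig (0,1); cuts so far [(0, 1)]; region rows[0,8) x cols[1,2) = 8x1
Op 5 cut(1, 0): punch at orig (1,1); cuts so far [(0, 1), (1, 1)]; region rows[0,8) x cols[1,2) = 8x1
Op 6 cut(2, 0): punch at orig (2,1); cuts so far [(0, 1), (1, 1), (2, 1)]; region rows[0,8) x cols[1,2) = 8x1
Unfold 1 (reflect across v@1): 6 holes -> [(0, 0), (0, 1), (1, 0), (1, 1), (2, 0), (2, 1)]
Unfold 2 (reflect across v@2): 12 holes -> [(0, 0), (0, 1), (0, 2), (0, 3), (1, 0), (1, 1), (1, 2), (1, 3), (2, 0), (2, 1), (2, 2), (2, 3)]
Unfold 3 (reflect across h@8): 24 holes -> [(0, 0), (0, 1), (0, 2), (0, 3), (1, 0), (1, 1), (1, 2), (1, 3), (2, 0), (2, 1), (2, 2), (2, 3), (13, 0), (13, 1), (13, 2), (13, 3), (14, 0), (14, 1), (14, 2), (14, 3), (15, 0), (15, 1), (15, 2), (15, 3)]

Answer: OOOO
OOOO
OOOO
....
....
....
....
....
....
....
....
....
....
OOOO
OOOO
OOOO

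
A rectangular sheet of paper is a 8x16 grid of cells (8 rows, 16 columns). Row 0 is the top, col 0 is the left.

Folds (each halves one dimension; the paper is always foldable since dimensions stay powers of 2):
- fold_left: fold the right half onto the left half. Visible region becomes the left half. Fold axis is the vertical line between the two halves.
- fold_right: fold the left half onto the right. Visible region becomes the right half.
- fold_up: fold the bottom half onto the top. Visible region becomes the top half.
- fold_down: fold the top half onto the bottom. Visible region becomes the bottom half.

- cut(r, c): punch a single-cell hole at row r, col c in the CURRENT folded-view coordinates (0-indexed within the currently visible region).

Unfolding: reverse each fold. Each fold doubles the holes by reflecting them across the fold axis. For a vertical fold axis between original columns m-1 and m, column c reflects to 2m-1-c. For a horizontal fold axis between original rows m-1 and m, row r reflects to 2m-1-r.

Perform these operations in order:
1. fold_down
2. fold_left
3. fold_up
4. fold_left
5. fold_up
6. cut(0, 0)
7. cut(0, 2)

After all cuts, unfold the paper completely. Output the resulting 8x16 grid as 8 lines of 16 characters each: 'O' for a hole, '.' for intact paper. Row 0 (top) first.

Op 1 fold_down: fold axis h@4; visible region now rows[4,8) x cols[0,16) = 4x16
Op 2 fold_left: fold axis v@8; visible region now rows[4,8) x cols[0,8) = 4x8
Op 3 fold_up: fold axis h@6; visible region now rows[4,6) x cols[0,8) = 2x8
Op 4 fold_left: fold axis v@4; visible region now rows[4,6) x cols[0,4) = 2x4
Op 5 fold_up: fold axis h@5; visible region now rows[4,5) x cols[0,4) = 1x4
Op 6 cut(0, 0): punch at orig (4,0); cuts so far [(4, 0)]; region rows[4,5) x cols[0,4) = 1x4
Op 7 cut(0, 2): punch at orig (4,2); cuts so far [(4, 0), (4, 2)]; region rows[4,5) x cols[0,4) = 1x4
Unfold 1 (reflect across h@5): 4 holes -> [(4, 0), (4, 2), (5, 0), (5, 2)]
Unfold 2 (reflect across v@4): 8 holes -> [(4, 0), (4, 2), (4, 5), (4, 7), (5, 0), (5, 2), (5, 5), (5, 7)]
Unfold 3 (reflect across h@6): 16 holes -> [(4, 0), (4, 2), (4, 5), (4, 7), (5, 0), (5, 2), (5, 5), (5, 7), (6, 0), (6, 2), (6, 5), (6, 7), (7, 0), (7, 2), (7, 5), (7, 7)]
Unfold 4 (reflect across v@8): 32 holes -> [(4, 0), (4, 2), (4, 5), (4, 7), (4, 8), (4, 10), (4, 13), (4, 15), (5, 0), (5, 2), (5, 5), (5, 7), (5, 8), (5, 10), (5, 13), (5, 15), (6, 0), (6, 2), (6, 5), (6, 7), (6, 8), (6, 10), (6, 13), (6, 15), (7, 0), (7, 2), (7, 5), (7, 7), (7, 8), (7, 10), (7, 13), (7, 15)]
Unfold 5 (reflect across h@4): 64 holes -> [(0, 0), (0, 2), (0, 5), (0, 7), (0, 8), (0, 10), (0, 13), (0, 15), (1, 0), (1, 2), (1, 5), (1, 7), (1, 8), (1, 10), (1, 13), (1, 15), (2, 0), (2, 2), (2, 5), (2, 7), (2, 8), (2, 10), (2, 13), (2, 15), (3, 0), (3, 2), (3, 5), (3, 7), (3, 8), (3, 10), (3, 13), (3, 15), (4, 0), (4, 2), (4, 5), (4, 7), (4, 8), (4, 10), (4, 13), (4, 15), (5, 0), (5, 2), (5, 5), (5, 7), (5, 8), (5, 10), (5, 13), (5, 15), (6, 0), (6, 2), (6, 5), (6, 7), (6, 8), (6, 10), (6, 13), (6, 15), (7, 0), (7, 2), (7, 5), (7, 7), (7, 8), (7, 10), (7, 13), (7, 15)]

Answer: O.O..O.OO.O..O.O
O.O..O.OO.O..O.O
O.O..O.OO.O..O.O
O.O..O.OO.O..O.O
O.O..O.OO.O..O.O
O.O..O.OO.O..O.O
O.O..O.OO.O..O.O
O.O..O.OO.O..O.O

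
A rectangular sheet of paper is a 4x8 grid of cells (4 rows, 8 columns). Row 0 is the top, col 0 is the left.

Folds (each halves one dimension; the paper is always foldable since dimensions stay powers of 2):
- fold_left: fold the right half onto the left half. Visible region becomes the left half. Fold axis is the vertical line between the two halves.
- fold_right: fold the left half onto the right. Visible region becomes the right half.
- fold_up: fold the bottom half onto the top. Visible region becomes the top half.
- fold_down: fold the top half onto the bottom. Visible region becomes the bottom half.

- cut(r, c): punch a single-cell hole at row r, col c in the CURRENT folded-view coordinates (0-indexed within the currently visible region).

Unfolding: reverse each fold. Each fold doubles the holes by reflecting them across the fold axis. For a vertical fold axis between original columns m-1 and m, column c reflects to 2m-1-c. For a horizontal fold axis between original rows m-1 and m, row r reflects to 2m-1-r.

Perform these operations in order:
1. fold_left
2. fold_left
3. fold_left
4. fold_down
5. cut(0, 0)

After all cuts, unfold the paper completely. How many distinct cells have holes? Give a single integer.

Op 1 fold_left: fold axis v@4; visible region now rows[0,4) x cols[0,4) = 4x4
Op 2 fold_left: fold axis v@2; visible region now rows[0,4) x cols[0,2) = 4x2
Op 3 fold_left: fold axis v@1; visible region now rows[0,4) x cols[0,1) = 4x1
Op 4 fold_down: fold axis h@2; visible region now rows[2,4) x cols[0,1) = 2x1
Op 5 cut(0, 0): punch at orig (2,0); cuts so far [(2, 0)]; region rows[2,4) x cols[0,1) = 2x1
Unfold 1 (reflect across h@2): 2 holes -> [(1, 0), (2, 0)]
Unfold 2 (reflect across v@1): 4 holes -> [(1, 0), (1, 1), (2, 0), (2, 1)]
Unfold 3 (reflect across v@2): 8 holes -> [(1, 0), (1, 1), (1, 2), (1, 3), (2, 0), (2, 1), (2, 2), (2, 3)]
Unfold 4 (reflect across v@4): 16 holes -> [(1, 0), (1, 1), (1, 2), (1, 3), (1, 4), (1, 5), (1, 6), (1, 7), (2, 0), (2, 1), (2, 2), (2, 3), (2, 4), (2, 5), (2, 6), (2, 7)]

Answer: 16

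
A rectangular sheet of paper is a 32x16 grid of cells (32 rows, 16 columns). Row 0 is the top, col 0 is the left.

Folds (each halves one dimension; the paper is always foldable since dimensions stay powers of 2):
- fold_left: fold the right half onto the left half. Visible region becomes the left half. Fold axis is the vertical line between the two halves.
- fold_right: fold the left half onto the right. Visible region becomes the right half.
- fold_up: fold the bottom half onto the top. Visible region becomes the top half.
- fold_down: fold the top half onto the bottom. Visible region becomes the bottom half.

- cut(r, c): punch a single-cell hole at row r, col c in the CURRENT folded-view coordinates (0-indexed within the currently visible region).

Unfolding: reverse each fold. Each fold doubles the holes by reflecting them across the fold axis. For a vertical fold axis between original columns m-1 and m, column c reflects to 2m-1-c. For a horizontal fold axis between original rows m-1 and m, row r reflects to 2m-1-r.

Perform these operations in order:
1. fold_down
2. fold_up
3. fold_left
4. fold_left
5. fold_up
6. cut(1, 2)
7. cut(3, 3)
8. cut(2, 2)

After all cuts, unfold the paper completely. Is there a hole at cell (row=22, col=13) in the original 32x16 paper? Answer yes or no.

Answer: yes

Derivation:
Op 1 fold_down: fold axis h@16; visible region now rows[16,32) x cols[0,16) = 16x16
Op 2 fold_up: fold axis h@24; visible region now rows[16,24) x cols[0,16) = 8x16
Op 3 fold_left: fold axis v@8; visible region now rows[16,24) x cols[0,8) = 8x8
Op 4 fold_left: fold axis v@4; visible region now rows[16,24) x cols[0,4) = 8x4
Op 5 fold_up: fold axis h@20; visible region now rows[16,20) x cols[0,4) = 4x4
Op 6 cut(1, 2): punch at orig (17,2); cuts so far [(17, 2)]; region rows[16,20) x cols[0,4) = 4x4
Op 7 cut(3, 3): punch at orig (19,3); cuts so far [(17, 2), (19, 3)]; region rows[16,20) x cols[0,4) = 4x4
Op 8 cut(2, 2): punch at orig (18,2); cuts so far [(17, 2), (18, 2), (19, 3)]; region rows[16,20) x cols[0,4) = 4x4
Unfold 1 (reflect across h@20): 6 holes -> [(17, 2), (18, 2), (19, 3), (20, 3), (21, 2), (22, 2)]
Unfold 2 (reflect across v@4): 12 holes -> [(17, 2), (17, 5), (18, 2), (18, 5), (19, 3), (19, 4), (20, 3), (20, 4), (21, 2), (21, 5), (22, 2), (22, 5)]
Unfold 3 (reflect across v@8): 24 holes -> [(17, 2), (17, 5), (17, 10), (17, 13), (18, 2), (18, 5), (18, 10), (18, 13), (19, 3), (19, 4), (19, 11), (19, 12), (20, 3), (20, 4), (20, 11), (20, 12), (21, 2), (21, 5), (21, 10), (21, 13), (22, 2), (22, 5), (22, 10), (22, 13)]
Unfold 4 (reflect across h@24): 48 holes -> [(17, 2), (17, 5), (17, 10), (17, 13), (18, 2), (18, 5), (18, 10), (18, 13), (19, 3), (19, 4), (19, 11), (19, 12), (20, 3), (20, 4), (20, 11), (20, 12), (21, 2), (21, 5), (21, 10), (21, 13), (22, 2), (22, 5), (22, 10), (22, 13), (25, 2), (25, 5), (25, 10), (25, 13), (26, 2), (26, 5), (26, 10), (26, 13), (27, 3), (27, 4), (27, 11), (27, 12), (28, 3), (28, 4), (28, 11), (28, 12), (29, 2), (29, 5), (29, 10), (29, 13), (30, 2), (30, 5), (30, 10), (30, 13)]
Unfold 5 (reflect across h@16): 96 holes -> [(1, 2), (1, 5), (1, 10), (1, 13), (2, 2), (2, 5), (2, 10), (2, 13), (3, 3), (3, 4), (3, 11), (3, 12), (4, 3), (4, 4), (4, 11), (4, 12), (5, 2), (5, 5), (5, 10), (5, 13), (6, 2), (6, 5), (6, 10), (6, 13), (9, 2), (9, 5), (9, 10), (9, 13), (10, 2), (10, 5), (10, 10), (10, 13), (11, 3), (11, 4), (11, 11), (11, 12), (12, 3), (12, 4), (12, 11), (12, 12), (13, 2), (13, 5), (13, 10), (13, 13), (14, 2), (14, 5), (14, 10), (14, 13), (17, 2), (17, 5), (17, 10), (17, 13), (18, 2), (18, 5), (18, 10), (18, 13), (19, 3), (19, 4), (19, 11), (19, 12), (20, 3), (20, 4), (20, 11), (20, 12), (21, 2), (21, 5), (21, 10), (21, 13), (22, 2), (22, 5), (22, 10), (22, 13), (25, 2), (25, 5), (25, 10), (25, 13), (26, 2), (26, 5), (26, 10), (26, 13), (27, 3), (27, 4), (27, 11), (27, 12), (28, 3), (28, 4), (28, 11), (28, 12), (29, 2), (29, 5), (29, 10), (29, 13), (30, 2), (30, 5), (30, 10), (30, 13)]
Holes: [(1, 2), (1, 5), (1, 10), (1, 13), (2, 2), (2, 5), (2, 10), (2, 13), (3, 3), (3, 4), (3, 11), (3, 12), (4, 3), (4, 4), (4, 11), (4, 12), (5, 2), (5, 5), (5, 10), (5, 13), (6, 2), (6, 5), (6, 10), (6, 13), (9, 2), (9, 5), (9, 10), (9, 13), (10, 2), (10, 5), (10, 10), (10, 13), (11, 3), (11, 4), (11, 11), (11, 12), (12, 3), (12, 4), (12, 11), (12, 12), (13, 2), (13, 5), (13, 10), (13, 13), (14, 2), (14, 5), (14, 10), (14, 13), (17, 2), (17, 5), (17, 10), (17, 13), (18, 2), (18, 5), (18, 10), (18, 13), (19, 3), (19, 4), (19, 11), (19, 12), (20, 3), (20, 4), (20, 11), (20, 12), (21, 2), (21, 5), (21, 10), (21, 13), (22, 2), (22, 5), (22, 10), (22, 13), (25, 2), (25, 5), (25, 10), (25, 13), (26, 2), (26, 5), (26, 10), (26, 13), (27, 3), (27, 4), (27, 11), (27, 12), (28, 3), (28, 4), (28, 11), (28, 12), (29, 2), (29, 5), (29, 10), (29, 13), (30, 2), (30, 5), (30, 10), (30, 13)]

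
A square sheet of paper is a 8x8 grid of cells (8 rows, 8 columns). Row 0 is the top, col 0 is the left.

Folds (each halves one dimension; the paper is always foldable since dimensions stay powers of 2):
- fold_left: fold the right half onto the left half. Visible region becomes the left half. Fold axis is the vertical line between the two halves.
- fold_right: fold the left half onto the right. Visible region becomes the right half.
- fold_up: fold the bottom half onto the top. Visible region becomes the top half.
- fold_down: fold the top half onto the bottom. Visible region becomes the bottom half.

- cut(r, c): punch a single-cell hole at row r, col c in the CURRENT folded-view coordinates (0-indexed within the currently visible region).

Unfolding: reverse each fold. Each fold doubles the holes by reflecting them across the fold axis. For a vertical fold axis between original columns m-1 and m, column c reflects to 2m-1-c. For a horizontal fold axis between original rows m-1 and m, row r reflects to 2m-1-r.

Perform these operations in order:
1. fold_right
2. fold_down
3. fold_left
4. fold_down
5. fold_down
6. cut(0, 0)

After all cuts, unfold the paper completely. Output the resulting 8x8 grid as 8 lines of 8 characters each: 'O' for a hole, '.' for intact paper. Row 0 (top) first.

Answer: O..OO..O
O..OO..O
O..OO..O
O..OO..O
O..OO..O
O..OO..O
O..OO..O
O..OO..O

Derivation:
Op 1 fold_right: fold axis v@4; visible region now rows[0,8) x cols[4,8) = 8x4
Op 2 fold_down: fold axis h@4; visible region now rows[4,8) x cols[4,8) = 4x4
Op 3 fold_left: fold axis v@6; visible region now rows[4,8) x cols[4,6) = 4x2
Op 4 fold_down: fold axis h@6; visible region now rows[6,8) x cols[4,6) = 2x2
Op 5 fold_down: fold axis h@7; visible region now rows[7,8) x cols[4,6) = 1x2
Op 6 cut(0, 0): punch at orig (7,4); cuts so far [(7, 4)]; region rows[7,8) x cols[4,6) = 1x2
Unfold 1 (reflect across h@7): 2 holes -> [(6, 4), (7, 4)]
Unfold 2 (reflect across h@6): 4 holes -> [(4, 4), (5, 4), (6, 4), (7, 4)]
Unfold 3 (reflect across v@6): 8 holes -> [(4, 4), (4, 7), (5, 4), (5, 7), (6, 4), (6, 7), (7, 4), (7, 7)]
Unfold 4 (reflect across h@4): 16 holes -> [(0, 4), (0, 7), (1, 4), (1, 7), (2, 4), (2, 7), (3, 4), (3, 7), (4, 4), (4, 7), (5, 4), (5, 7), (6, 4), (6, 7), (7, 4), (7, 7)]
Unfold 5 (reflect across v@4): 32 holes -> [(0, 0), (0, 3), (0, 4), (0, 7), (1, 0), (1, 3), (1, 4), (1, 7), (2, 0), (2, 3), (2, 4), (2, 7), (3, 0), (3, 3), (3, 4), (3, 7), (4, 0), (4, 3), (4, 4), (4, 7), (5, 0), (5, 3), (5, 4), (5, 7), (6, 0), (6, 3), (6, 4), (6, 7), (7, 0), (7, 3), (7, 4), (7, 7)]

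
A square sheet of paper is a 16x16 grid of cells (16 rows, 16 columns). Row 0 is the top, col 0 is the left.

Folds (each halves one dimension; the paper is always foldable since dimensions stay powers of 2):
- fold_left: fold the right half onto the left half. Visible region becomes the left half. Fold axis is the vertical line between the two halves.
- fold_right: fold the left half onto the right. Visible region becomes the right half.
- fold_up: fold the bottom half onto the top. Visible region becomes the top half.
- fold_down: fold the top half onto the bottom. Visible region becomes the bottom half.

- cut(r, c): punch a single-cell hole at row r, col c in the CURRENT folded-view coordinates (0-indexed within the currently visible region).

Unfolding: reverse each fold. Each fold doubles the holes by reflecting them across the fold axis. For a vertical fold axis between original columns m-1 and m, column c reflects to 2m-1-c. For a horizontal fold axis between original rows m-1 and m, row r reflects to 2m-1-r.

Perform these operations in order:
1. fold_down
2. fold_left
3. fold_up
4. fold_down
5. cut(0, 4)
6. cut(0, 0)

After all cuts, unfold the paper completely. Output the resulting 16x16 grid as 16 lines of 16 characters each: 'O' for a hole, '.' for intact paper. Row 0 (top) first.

Op 1 fold_down: fold axis h@8; visible region now rows[8,16) x cols[0,16) = 8x16
Op 2 fold_left: fold axis v@8; visible region now rows[8,16) x cols[0,8) = 8x8
Op 3 fold_up: fold axis h@12; visible region now rows[8,12) x cols[0,8) = 4x8
Op 4 fold_down: fold axis h@10; visible region now rows[10,12) x cols[0,8) = 2x8
Op 5 cut(0, 4): punch at orig (10,4); cuts so far [(10, 4)]; region rows[10,12) x cols[0,8) = 2x8
Op 6 cut(0, 0): punch at orig (10,0); cuts so far [(10, 0), (10, 4)]; region rows[10,12) x cols[0,8) = 2x8
Unfold 1 (reflect across h@10): 4 holes -> [(9, 0), (9, 4), (10, 0), (10, 4)]
Unfold 2 (reflect across h@12): 8 holes -> [(9, 0), (9, 4), (10, 0), (10, 4), (13, 0), (13, 4), (14, 0), (14, 4)]
Unfold 3 (reflect across v@8): 16 holes -> [(9, 0), (9, 4), (9, 11), (9, 15), (10, 0), (10, 4), (10, 11), (10, 15), (13, 0), (13, 4), (13, 11), (13, 15), (14, 0), (14, 4), (14, 11), (14, 15)]
Unfold 4 (reflect across h@8): 32 holes -> [(1, 0), (1, 4), (1, 11), (1, 15), (2, 0), (2, 4), (2, 11), (2, 15), (5, 0), (5, 4), (5, 11), (5, 15), (6, 0), (6, 4), (6, 11), (6, 15), (9, 0), (9, 4), (9, 11), (9, 15), (10, 0), (10, 4), (10, 11), (10, 15), (13, 0), (13, 4), (13, 11), (13, 15), (14, 0), (14, 4), (14, 11), (14, 15)]

Answer: ................
O...O......O...O
O...O......O...O
................
................
O...O......O...O
O...O......O...O
................
................
O...O......O...O
O...O......O...O
................
................
O...O......O...O
O...O......O...O
................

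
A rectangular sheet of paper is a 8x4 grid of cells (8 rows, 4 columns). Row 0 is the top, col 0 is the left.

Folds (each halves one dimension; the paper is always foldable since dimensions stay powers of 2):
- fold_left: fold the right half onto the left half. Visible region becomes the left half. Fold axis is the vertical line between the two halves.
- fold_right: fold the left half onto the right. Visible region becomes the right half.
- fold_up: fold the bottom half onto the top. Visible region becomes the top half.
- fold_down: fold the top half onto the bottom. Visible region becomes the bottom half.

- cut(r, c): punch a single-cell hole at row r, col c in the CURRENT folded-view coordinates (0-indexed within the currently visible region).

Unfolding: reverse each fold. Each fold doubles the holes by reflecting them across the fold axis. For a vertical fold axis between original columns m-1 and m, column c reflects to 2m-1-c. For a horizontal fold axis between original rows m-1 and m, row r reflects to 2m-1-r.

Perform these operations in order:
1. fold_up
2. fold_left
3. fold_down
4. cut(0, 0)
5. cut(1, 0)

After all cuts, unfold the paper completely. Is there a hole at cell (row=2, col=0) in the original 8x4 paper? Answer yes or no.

Answer: yes

Derivation:
Op 1 fold_up: fold axis h@4; visible region now rows[0,4) x cols[0,4) = 4x4
Op 2 fold_left: fold axis v@2; visible region now rows[0,4) x cols[0,2) = 4x2
Op 3 fold_down: fold axis h@2; visible region now rows[2,4) x cols[0,2) = 2x2
Op 4 cut(0, 0): punch at orig (2,0); cuts so far [(2, 0)]; region rows[2,4) x cols[0,2) = 2x2
Op 5 cut(1, 0): punch at orig (3,0); cuts so far [(2, 0), (3, 0)]; region rows[2,4) x cols[0,2) = 2x2
Unfold 1 (reflect across h@2): 4 holes -> [(0, 0), (1, 0), (2, 0), (3, 0)]
Unfold 2 (reflect across v@2): 8 holes -> [(0, 0), (0, 3), (1, 0), (1, 3), (2, 0), (2, 3), (3, 0), (3, 3)]
Unfold 3 (reflect across h@4): 16 holes -> [(0, 0), (0, 3), (1, 0), (1, 3), (2, 0), (2, 3), (3, 0), (3, 3), (4, 0), (4, 3), (5, 0), (5, 3), (6, 0), (6, 3), (7, 0), (7, 3)]
Holes: [(0, 0), (0, 3), (1, 0), (1, 3), (2, 0), (2, 3), (3, 0), (3, 3), (4, 0), (4, 3), (5, 0), (5, 3), (6, 0), (6, 3), (7, 0), (7, 3)]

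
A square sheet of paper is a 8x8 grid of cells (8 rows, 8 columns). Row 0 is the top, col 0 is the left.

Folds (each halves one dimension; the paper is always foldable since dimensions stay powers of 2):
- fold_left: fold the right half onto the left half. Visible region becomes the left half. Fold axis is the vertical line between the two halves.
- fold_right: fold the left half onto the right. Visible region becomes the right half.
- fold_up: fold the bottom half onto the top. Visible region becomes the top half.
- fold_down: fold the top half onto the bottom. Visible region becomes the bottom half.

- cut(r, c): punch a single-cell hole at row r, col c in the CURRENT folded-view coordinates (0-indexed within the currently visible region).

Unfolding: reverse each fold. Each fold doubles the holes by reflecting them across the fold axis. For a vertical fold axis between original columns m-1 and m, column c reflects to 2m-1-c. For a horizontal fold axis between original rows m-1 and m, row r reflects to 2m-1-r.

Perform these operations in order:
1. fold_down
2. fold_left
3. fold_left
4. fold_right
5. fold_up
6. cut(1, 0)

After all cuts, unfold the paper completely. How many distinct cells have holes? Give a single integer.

Answer: 32

Derivation:
Op 1 fold_down: fold axis h@4; visible region now rows[4,8) x cols[0,8) = 4x8
Op 2 fold_left: fold axis v@4; visible region now rows[4,8) x cols[0,4) = 4x4
Op 3 fold_left: fold axis v@2; visible region now rows[4,8) x cols[0,2) = 4x2
Op 4 fold_right: fold axis v@1; visible region now rows[4,8) x cols[1,2) = 4x1
Op 5 fold_up: fold axis h@6; visible region now rows[4,6) x cols[1,2) = 2x1
Op 6 cut(1, 0): punch at orig (5,1); cuts so far [(5, 1)]; region rows[4,6) x cols[1,2) = 2x1
Unfold 1 (reflect across h@6): 2 holes -> [(5, 1), (6, 1)]
Unfold 2 (reflect across v@1): 4 holes -> [(5, 0), (5, 1), (6, 0), (6, 1)]
Unfold 3 (reflect across v@2): 8 holes -> [(5, 0), (5, 1), (5, 2), (5, 3), (6, 0), (6, 1), (6, 2), (6, 3)]
Unfold 4 (reflect across v@4): 16 holes -> [(5, 0), (5, 1), (5, 2), (5, 3), (5, 4), (5, 5), (5, 6), (5, 7), (6, 0), (6, 1), (6, 2), (6, 3), (6, 4), (6, 5), (6, 6), (6, 7)]
Unfold 5 (reflect across h@4): 32 holes -> [(1, 0), (1, 1), (1, 2), (1, 3), (1, 4), (1, 5), (1, 6), (1, 7), (2, 0), (2, 1), (2, 2), (2, 3), (2, 4), (2, 5), (2, 6), (2, 7), (5, 0), (5, 1), (5, 2), (5, 3), (5, 4), (5, 5), (5, 6), (5, 7), (6, 0), (6, 1), (6, 2), (6, 3), (6, 4), (6, 5), (6, 6), (6, 7)]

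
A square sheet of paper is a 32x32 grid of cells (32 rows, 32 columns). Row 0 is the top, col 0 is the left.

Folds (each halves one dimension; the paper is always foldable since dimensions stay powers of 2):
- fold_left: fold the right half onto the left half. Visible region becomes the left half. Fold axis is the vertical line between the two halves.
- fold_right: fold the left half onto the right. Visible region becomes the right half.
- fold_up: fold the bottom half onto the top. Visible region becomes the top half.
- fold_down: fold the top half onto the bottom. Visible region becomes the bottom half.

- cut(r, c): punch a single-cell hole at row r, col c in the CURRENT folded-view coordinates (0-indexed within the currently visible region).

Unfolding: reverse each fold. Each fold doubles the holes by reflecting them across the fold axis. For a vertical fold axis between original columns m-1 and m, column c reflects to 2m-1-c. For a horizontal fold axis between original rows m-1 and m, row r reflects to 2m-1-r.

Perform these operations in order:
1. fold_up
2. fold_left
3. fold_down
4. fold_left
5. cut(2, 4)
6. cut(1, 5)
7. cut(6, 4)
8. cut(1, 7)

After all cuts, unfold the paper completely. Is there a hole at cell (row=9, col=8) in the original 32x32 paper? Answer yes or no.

Answer: yes

Derivation:
Op 1 fold_up: fold axis h@16; visible region now rows[0,16) x cols[0,32) = 16x32
Op 2 fold_left: fold axis v@16; visible region now rows[0,16) x cols[0,16) = 16x16
Op 3 fold_down: fold axis h@8; visible region now rows[8,16) x cols[0,16) = 8x16
Op 4 fold_left: fold axis v@8; visible region now rows[8,16) x cols[0,8) = 8x8
Op 5 cut(2, 4): punch at orig (10,4); cuts so far [(10, 4)]; region rows[8,16) x cols[0,8) = 8x8
Op 6 cut(1, 5): punch at orig (9,5); cuts so far [(9, 5), (10, 4)]; region rows[8,16) x cols[0,8) = 8x8
Op 7 cut(6, 4): punch at orig (14,4); cuts so far [(9, 5), (10, 4), (14, 4)]; region rows[8,16) x cols[0,8) = 8x8
Op 8 cut(1, 7): punch at orig (9,7); cuts so far [(9, 5), (9, 7), (10, 4), (14, 4)]; region rows[8,16) x cols[0,8) = 8x8
Unfold 1 (reflect across v@8): 8 holes -> [(9, 5), (9, 7), (9, 8), (9, 10), (10, 4), (10, 11), (14, 4), (14, 11)]
Unfold 2 (reflect across h@8): 16 holes -> [(1, 4), (1, 11), (5, 4), (5, 11), (6, 5), (6, 7), (6, 8), (6, 10), (9, 5), (9, 7), (9, 8), (9, 10), (10, 4), (10, 11), (14, 4), (14, 11)]
Unfold 3 (reflect across v@16): 32 holes -> [(1, 4), (1, 11), (1, 20), (1, 27), (5, 4), (5, 11), (5, 20), (5, 27), (6, 5), (6, 7), (6, 8), (6, 10), (6, 21), (6, 23), (6, 24), (6, 26), (9, 5), (9, 7), (9, 8), (9, 10), (9, 21), (9, 23), (9, 24), (9, 26), (10, 4), (10, 11), (10, 20), (10, 27), (14, 4), (14, 11), (14, 20), (14, 27)]
Unfold 4 (reflect across h@16): 64 holes -> [(1, 4), (1, 11), (1, 20), (1, 27), (5, 4), (5, 11), (5, 20), (5, 27), (6, 5), (6, 7), (6, 8), (6, 10), (6, 21), (6, 23), (6, 24), (6, 26), (9, 5), (9, 7), (9, 8), (9, 10), (9, 21), (9, 23), (9, 24), (9, 26), (10, 4), (10, 11), (10, 20), (10, 27), (14, 4), (14, 11), (14, 20), (14, 27), (17, 4), (17, 11), (17, 20), (17, 27), (21, 4), (21, 11), (21, 20), (21, 27), (22, 5), (22, 7), (22, 8), (22, 10), (22, 21), (22, 23), (22, 24), (22, 26), (25, 5), (25, 7), (25, 8), (25, 10), (25, 21), (25, 23), (25, 24), (25, 26), (26, 4), (26, 11), (26, 20), (26, 27), (30, 4), (30, 11), (30, 20), (30, 27)]
Holes: [(1, 4), (1, 11), (1, 20), (1, 27), (5, 4), (5, 11), (5, 20), (5, 27), (6, 5), (6, 7), (6, 8), (6, 10), (6, 21), (6, 23), (6, 24), (6, 26), (9, 5), (9, 7), (9, 8), (9, 10), (9, 21), (9, 23), (9, 24), (9, 26), (10, 4), (10, 11), (10, 20), (10, 27), (14, 4), (14, 11), (14, 20), (14, 27), (17, 4), (17, 11), (17, 20), (17, 27), (21, 4), (21, 11), (21, 20), (21, 27), (22, 5), (22, 7), (22, 8), (22, 10), (22, 21), (22, 23), (22, 24), (22, 26), (25, 5), (25, 7), (25, 8), (25, 10), (25, 21), (25, 23), (25, 24), (25, 26), (26, 4), (26, 11), (26, 20), (26, 27), (30, 4), (30, 11), (30, 20), (30, 27)]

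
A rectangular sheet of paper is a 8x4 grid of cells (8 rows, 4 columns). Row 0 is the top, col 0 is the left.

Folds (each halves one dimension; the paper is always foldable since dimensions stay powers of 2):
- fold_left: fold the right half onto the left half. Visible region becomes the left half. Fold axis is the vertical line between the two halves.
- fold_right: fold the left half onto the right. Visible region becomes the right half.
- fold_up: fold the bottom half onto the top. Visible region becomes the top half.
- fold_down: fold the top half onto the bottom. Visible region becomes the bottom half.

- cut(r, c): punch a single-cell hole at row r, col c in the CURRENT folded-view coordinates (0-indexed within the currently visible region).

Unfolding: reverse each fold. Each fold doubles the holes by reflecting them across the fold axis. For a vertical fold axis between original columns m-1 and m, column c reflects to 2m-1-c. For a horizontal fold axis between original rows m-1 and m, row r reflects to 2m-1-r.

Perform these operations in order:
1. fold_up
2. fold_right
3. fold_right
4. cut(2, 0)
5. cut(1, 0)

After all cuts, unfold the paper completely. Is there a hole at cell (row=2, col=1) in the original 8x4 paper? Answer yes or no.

Answer: yes

Derivation:
Op 1 fold_up: fold axis h@4; visible region now rows[0,4) x cols[0,4) = 4x4
Op 2 fold_right: fold axis v@2; visible region now rows[0,4) x cols[2,4) = 4x2
Op 3 fold_right: fold axis v@3; visible region now rows[0,4) x cols[3,4) = 4x1
Op 4 cut(2, 0): punch at orig (2,3); cuts so far [(2, 3)]; region rows[0,4) x cols[3,4) = 4x1
Op 5 cut(1, 0): punch at orig (1,3); cuts so far [(1, 3), (2, 3)]; region rows[0,4) x cols[3,4) = 4x1
Unfold 1 (reflect across v@3): 4 holes -> [(1, 2), (1, 3), (2, 2), (2, 3)]
Unfold 2 (reflect across v@2): 8 holes -> [(1, 0), (1, 1), (1, 2), (1, 3), (2, 0), (2, 1), (2, 2), (2, 3)]
Unfold 3 (reflect across h@4): 16 holes -> [(1, 0), (1, 1), (1, 2), (1, 3), (2, 0), (2, 1), (2, 2), (2, 3), (5, 0), (5, 1), (5, 2), (5, 3), (6, 0), (6, 1), (6, 2), (6, 3)]
Holes: [(1, 0), (1, 1), (1, 2), (1, 3), (2, 0), (2, 1), (2, 2), (2, 3), (5, 0), (5, 1), (5, 2), (5, 3), (6, 0), (6, 1), (6, 2), (6, 3)]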